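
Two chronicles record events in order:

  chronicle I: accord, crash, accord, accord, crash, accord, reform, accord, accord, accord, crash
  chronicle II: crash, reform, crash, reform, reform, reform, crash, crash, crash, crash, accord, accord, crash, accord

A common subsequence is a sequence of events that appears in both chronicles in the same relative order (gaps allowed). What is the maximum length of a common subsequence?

Pick crash (chronicle I #2, chronicle II #1), then crash (chronicle I #5, chronicle II #3), then reform (chronicle I #7, chronicle II #6), then accord (chronicle I #8, chronicle II #11), then accord (chronicle I #9, chronicle II #12), then accord (chronicle I #10, chronicle II #14); all 6 events appear in both, in order. The LCS DP gives dp[11][14] = 6, so this is optimal.

6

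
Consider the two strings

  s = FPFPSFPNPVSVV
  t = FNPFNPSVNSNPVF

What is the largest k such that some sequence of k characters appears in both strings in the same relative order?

8

Taking F at s[1]=t[1], P at s[2]=t[3], F at s[3]=t[4], P at s[4]=t[6], S at s[5]=t[10], N at s[8]=t[11], P at s[9]=t[12], V at s[10]=t[13] gives a common subsequence of length 8. dp[13][14] = 8 confirms this is the maximum.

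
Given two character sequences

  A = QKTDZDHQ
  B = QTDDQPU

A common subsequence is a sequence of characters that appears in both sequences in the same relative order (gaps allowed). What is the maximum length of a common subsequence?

One common subsequence of length 5: Q (A #1, B #1) → T (A #3, B #2) → D (A #4, B #3) → D (A #6, B #4) → Q (A #8, B #5), and the DP table's final entry dp[8][7] is also 5, so no common subsequence is longer.

5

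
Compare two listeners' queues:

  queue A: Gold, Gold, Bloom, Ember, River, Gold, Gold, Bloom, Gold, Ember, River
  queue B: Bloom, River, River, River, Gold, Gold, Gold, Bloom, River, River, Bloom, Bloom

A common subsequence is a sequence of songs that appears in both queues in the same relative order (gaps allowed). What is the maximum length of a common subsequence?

Pick Bloom at queue A[3]=queue B[1], then River at queue A[5]=queue B[4], then Gold at queue A[6]=queue B[6], then Gold at queue A[7]=queue B[7], then Bloom at queue A[8]=queue B[8], then River at queue A[11]=queue B[10]; all 6 songs appear in both, in order. The LCS DP gives dp[11][12] = 6, so this is optimal.

6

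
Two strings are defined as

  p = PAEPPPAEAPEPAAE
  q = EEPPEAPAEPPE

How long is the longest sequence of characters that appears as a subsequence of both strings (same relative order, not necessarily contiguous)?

9

One common subsequence of length 9: E [3,2], then P [4,3], then P [5,4], then P [6,7], then A [7,8], then E [8,9], then P [10,10], then P [12,11], then E [15,12]. The LCS DP gives dp[15][12] = 9, so this is optimal.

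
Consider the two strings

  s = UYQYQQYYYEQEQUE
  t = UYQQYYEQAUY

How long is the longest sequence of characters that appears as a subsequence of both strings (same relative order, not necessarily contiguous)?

9

Match U [1,1]; then Y [4,2]; then Q [5,3]; then Q [6,4]; then Y [8,5]; then Y [9,6]; then E [10,7]; then Q [11,8]; then U [14,10] — 9 characters in the same relative order in both. dp[15][11] = 9 confirms this is the maximum.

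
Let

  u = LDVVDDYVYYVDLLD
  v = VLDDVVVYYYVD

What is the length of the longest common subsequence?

Pick L (u #1, v #2); then D (u #2, v #4); then V (u #3, v #6); then V (u #4, v #7); then Y (u #7, v #8); then Y (u #9, v #9); then Y (u #10, v #10); then V (u #11, v #11); then D (u #15, v #12); all 9 characters appear in both, in order. Since dp[15][12] = 9, nothing longer is possible.

9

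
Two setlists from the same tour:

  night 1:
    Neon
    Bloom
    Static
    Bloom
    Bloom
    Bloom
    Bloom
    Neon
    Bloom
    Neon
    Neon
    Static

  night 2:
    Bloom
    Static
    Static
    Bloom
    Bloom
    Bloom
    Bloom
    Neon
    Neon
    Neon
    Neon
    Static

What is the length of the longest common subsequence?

One common subsequence of length 10: Bloom at night 1[2]=night 2[1]; then Static at night 1[3]=night 2[3]; then Bloom at night 1[4]=night 2[4]; then Bloom at night 1[5]=night 2[5]; then Bloom at night 1[6]=night 2[6]; then Bloom at night 1[7]=night 2[7]; then Neon at night 1[8]=night 2[9]; then Neon at night 1[10]=night 2[10]; then Neon at night 1[11]=night 2[11]; then Static at night 1[12]=night 2[12]. The LCS DP gives dp[12][12] = 10, so this is optimal.

10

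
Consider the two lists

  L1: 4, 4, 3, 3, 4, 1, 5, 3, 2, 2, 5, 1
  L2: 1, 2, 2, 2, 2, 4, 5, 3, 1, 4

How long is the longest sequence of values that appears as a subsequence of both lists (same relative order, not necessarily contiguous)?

Let dp[i][j] be the LCS length of the first i values of L1 and the first j values of L2. dp[i][j] = dp[i-1][j-1]+1 when the i-th and j-th values match, else max(dp[i-1][j], dp[i][j-1]).
    ·  1  2  2  2  2  4  5  3  1  4
 ·  0  0  0  0  0  0  0  0  0  0  0
 4  0  0  0  0  0  0  1  1  1  1  1
 4  0  0  0  0  0  0  1  1  1  1  2
 3  0  0  0  0  0  0  1  1  2  2  2
 3  0  0  0  0  0  0  1  1  2  2  2
 4  0  0  0  0  0  0  1  1  2  2  3
 1  0  1  1  1  1  1  1  1  2  3  3
 5  0  1  1  1  1  1  1  2  2  3  3
 3  0  1  1  1  1  1  1  2  3  3  3
 2  0  1  2  2  2  2  2  2  3  3  3
 2  0  1  2  3  3  3  3  3  3  3  3
 5  0  1  2  3  3  3  3  4  4  4  4
 1  0  1  2  3  3  3  3  4  4  5  5
dp[12][10] = 5. One LCS (by backtracking along matches): 1, 2, 2, 5, 1.

5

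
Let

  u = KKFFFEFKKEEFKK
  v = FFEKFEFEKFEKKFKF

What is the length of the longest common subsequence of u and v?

Taking K (u #2, v #4), then F (u #3, v #5), then F (u #4, v #7), then F (u #5, v #10), then E (u #6, v #11), then K (u #8, v #12), then K (u #9, v #13), then F (u #12, v #14), then K (u #13, v #15) gives a common subsequence of length 9. The LCS DP gives dp[14][16] = 9, so this is optimal.

9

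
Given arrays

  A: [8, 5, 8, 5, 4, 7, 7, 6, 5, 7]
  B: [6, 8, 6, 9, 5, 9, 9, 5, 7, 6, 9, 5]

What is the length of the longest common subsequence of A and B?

Let dp[i][j] be the LCS length of the first i values of A and the first j values of B. dp[i][j] = dp[i-1][j-1]+1 when the i-th and j-th values match, else max(dp[i-1][j], dp[i][j-1]).
    ·  6  8  6  9  5  9  9  5  7  6  9  5
 ·  0  0  0  0  0  0  0  0  0  0  0  0  0
 8  0  0  1  1  1  1  1  1  1  1  1  1  1
 5  0  0  1  1  1  2  2  2  2  2  2  2  2
 8  0  0  1  1  1  2  2  2  2  2  2  2  2
 5  0  0  1  1  1  2  2  2  3  3  3  3  3
 4  0  0  1  1  1  2  2  2  3  3  3  3  3
 7  0  0  1  1  1  2  2  2  3  4  4  4  4
 7  0  0  1  1  1  2  2  2  3  4  4  4  4
 6  0  1  1  2  2  2  2  2  3  4  5  5  5
 5  0  1  1  2  2  3  3  3  3  4  5  5  6
 7  0  1  1  2  2  3  3  3  3  4  5  5  6
dp[10][12] = 6. One LCS (by backtracking along matches): 8, 5, 5, 7, 6, 5.

6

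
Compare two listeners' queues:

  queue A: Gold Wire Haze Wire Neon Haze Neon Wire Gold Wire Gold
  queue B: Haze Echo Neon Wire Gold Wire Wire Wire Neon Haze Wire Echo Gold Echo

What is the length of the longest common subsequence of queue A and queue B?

7

Pick Gold (queue A #1, queue B #5) → Wire (queue A #2, queue B #7) → Wire (queue A #4, queue B #8) → Neon (queue A #5, queue B #9) → Haze (queue A #6, queue B #10) → Wire (queue A #8, queue B #11) → Gold (queue A #9, queue B #13); all 7 songs appear in both, in order. The LCS DP gives dp[11][14] = 7, so this is optimal.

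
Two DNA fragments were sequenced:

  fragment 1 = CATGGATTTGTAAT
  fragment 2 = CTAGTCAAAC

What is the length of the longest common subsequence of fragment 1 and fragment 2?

7

One common subsequence of length 7: C at fragment 1[1]=fragment 2[1] → T at fragment 1[3]=fragment 2[2] → A at fragment 1[6]=fragment 2[3] → G at fragment 1[10]=fragment 2[4] → T at fragment 1[11]=fragment 2[5] → A at fragment 1[12]=fragment 2[8] → A at fragment 1[13]=fragment 2[9]. dp[14][10] = 7 confirms this is the maximum.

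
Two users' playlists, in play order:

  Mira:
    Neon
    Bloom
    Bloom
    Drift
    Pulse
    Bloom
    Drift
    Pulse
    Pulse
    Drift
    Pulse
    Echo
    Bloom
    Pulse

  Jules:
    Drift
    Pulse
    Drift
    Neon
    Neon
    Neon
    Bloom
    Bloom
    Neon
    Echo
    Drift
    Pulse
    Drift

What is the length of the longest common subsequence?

6

Taking Neon at Mira[1]=Jules[6], Bloom at Mira[2]=Jules[7], Bloom at Mira[3]=Jules[8], Drift at Mira[7]=Jules[11], Pulse at Mira[9]=Jules[12], Drift at Mira[10]=Jules[13] gives a common subsequence of length 6. Since dp[14][13] = 6, nothing longer is possible.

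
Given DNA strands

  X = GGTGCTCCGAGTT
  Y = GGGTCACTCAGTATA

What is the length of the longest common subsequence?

One common subsequence of length 10: G at X[1]=Y[2]; then G at X[2]=Y[3]; then T at X[3]=Y[4]; then C at X[5]=Y[7]; then T at X[6]=Y[8]; then C at X[8]=Y[9]; then A at X[10]=Y[10]; then G at X[11]=Y[11]; then T at X[12]=Y[12]; then T at X[13]=Y[14]. Since dp[13][15] = 10, nothing longer is possible.

10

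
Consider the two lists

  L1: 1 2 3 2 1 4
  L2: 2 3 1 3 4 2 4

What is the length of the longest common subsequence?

4

Let dp[i][j] be the LCS length of the first i values of L1 and the first j values of L2. dp[i][j] = dp[i-1][j-1]+1 when the i-th and j-th values match, else max(dp[i-1][j], dp[i][j-1]).
    ·  2  3  1  3  4  2  4
 ·  0  0  0  0  0  0  0  0
 1  0  0  0  1  1  1  1  1
 2  0  1  1  1  1  1  2  2
 3  0  1  2  2  2  2  2  2
 2  0  1  2  2  2  2  3  3
 1  0  1  2  3  3  3  3  3
 4  0  1  2  3  3  4  4  4
dp[6][7] = 4. One LCS (by backtracking along matches): 1, 3, 2, 4.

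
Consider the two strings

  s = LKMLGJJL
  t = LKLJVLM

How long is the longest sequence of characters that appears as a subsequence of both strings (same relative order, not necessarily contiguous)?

5

One common subsequence of length 5: L at s[1]=t[1]; then K at s[2]=t[2]; then L at s[4]=t[3]; then J at s[6]=t[4]; then L at s[8]=t[6], and the DP table's final entry dp[8][7] is also 5, so no common subsequence is longer.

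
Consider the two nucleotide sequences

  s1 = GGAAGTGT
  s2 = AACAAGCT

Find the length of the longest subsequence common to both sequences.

4

Taking A (s1 #3, s2 #4) → A (s1 #4, s2 #5) → G (s1 #5, s2 #6) → T (s1 #8, s2 #8) gives a common subsequence of length 4, and the DP table's final entry dp[8][8] is also 4, so no common subsequence is longer.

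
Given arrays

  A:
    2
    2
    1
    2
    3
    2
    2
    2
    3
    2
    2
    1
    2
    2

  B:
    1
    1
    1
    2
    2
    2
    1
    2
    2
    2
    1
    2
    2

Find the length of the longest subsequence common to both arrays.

Taking 1 at A[3]=B[3], 2 at A[4]=B[4], 2 at A[6]=B[5], 2 at A[7]=B[6], 2 at A[8]=B[8], 2 at A[10]=B[9], 2 at A[11]=B[10], 1 at A[12]=B[11], 2 at A[13]=B[12], 2 at A[14]=B[13] gives a common subsequence of length 10. dp[14][13] = 10 confirms this is the maximum.

10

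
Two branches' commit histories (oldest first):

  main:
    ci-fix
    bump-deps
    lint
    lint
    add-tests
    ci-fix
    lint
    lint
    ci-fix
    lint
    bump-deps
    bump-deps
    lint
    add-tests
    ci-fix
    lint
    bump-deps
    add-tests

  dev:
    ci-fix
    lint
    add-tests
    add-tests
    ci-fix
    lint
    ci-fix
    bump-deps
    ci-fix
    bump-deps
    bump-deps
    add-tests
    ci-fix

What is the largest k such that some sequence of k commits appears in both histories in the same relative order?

One common subsequence of length 10: ci-fix (main #1, dev #1) → lint (main #3, dev #2) → add-tests (main #5, dev #4) → ci-fix (main #6, dev #5) → lint (main #7, dev #6) → ci-fix (main #9, dev #9) → bump-deps (main #11, dev #10) → bump-deps (main #12, dev #11) → add-tests (main #14, dev #12) → ci-fix (main #15, dev #13). dp[18][13] = 10 confirms this is the maximum.

10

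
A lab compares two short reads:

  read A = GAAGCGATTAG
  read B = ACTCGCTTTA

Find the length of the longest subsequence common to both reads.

Taking A (read A #2, read B #1) → G (read A #4, read B #5) → C (read A #5, read B #6) → T (read A #8, read B #8) → T (read A #9, read B #9) → A (read A #10, read B #10) gives a common subsequence of length 6. The LCS DP gives dp[11][10] = 6, so this is optimal.

6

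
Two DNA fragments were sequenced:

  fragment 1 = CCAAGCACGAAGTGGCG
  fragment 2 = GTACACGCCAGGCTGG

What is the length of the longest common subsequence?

Taking C [1,4], then C [2,6], then G [5,7], then C [6,9], then A [7,10], then G [9,11], then G [12,12], then T [13,14], then G [15,15], then G [17,16] gives a common subsequence of length 10. dp[17][16] = 10 confirms this is the maximum.

10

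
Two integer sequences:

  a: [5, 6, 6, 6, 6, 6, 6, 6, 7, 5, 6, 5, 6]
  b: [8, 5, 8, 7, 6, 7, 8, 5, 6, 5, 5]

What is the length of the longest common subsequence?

6

Match 5 (a #1, b #2) → 6 (a #8, b #5) → 7 (a #9, b #6) → 5 (a #10, b #8) → 6 (a #11, b #9) → 5 (a #12, b #11) — 6 values in the same relative order in both. Since dp[13][11] = 6, nothing longer is possible.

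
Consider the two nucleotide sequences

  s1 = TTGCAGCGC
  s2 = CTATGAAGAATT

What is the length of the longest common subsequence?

Let dp[i][j] be the LCS length of the first i bases of s1 and the first j bases of s2. dp[i][j] = dp[i-1][j-1]+1 when the i-th and j-th bases match, else max(dp[i-1][j], dp[i][j-1]).
    ·  C  T  A  T  G  A  A  G  A  A  T  T
 ·  0  0  0  0  0  0  0  0  0  0  0  0  0
 T  0  0  1  1  1  1  1  1  1  1  1  1  1
 T  0  0  1  1  2  2  2  2  2  2  2  2  2
 G  0  0  1  1  2  3  3  3  3  3  3  3  3
 C  0  1  1  1  2  3  3  3  3  3  3  3  3
 A  0  1  1  2  2  3  4  4  4  4  4  4  4
 G  0  1  1  2  2  3  4  4  5  5  5  5  5
 C  0  1  1  2  2  3  4  4  5  5  5  5  5
 G  0  1  1  2  2  3  4  4  5  5  5  5  5
 C  0  1  1  2  2  3  4  4  5  5  5  5  5
dp[9][12] = 5. One LCS (by backtracking along matches): TTGAG.

5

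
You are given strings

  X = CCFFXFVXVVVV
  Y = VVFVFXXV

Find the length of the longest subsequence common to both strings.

5

Taking F [3,3]; then F [4,5]; then X [5,6]; then X [8,7]; then V [12,8] gives a common subsequence of length 5. Since dp[12][8] = 5, nothing longer is possible.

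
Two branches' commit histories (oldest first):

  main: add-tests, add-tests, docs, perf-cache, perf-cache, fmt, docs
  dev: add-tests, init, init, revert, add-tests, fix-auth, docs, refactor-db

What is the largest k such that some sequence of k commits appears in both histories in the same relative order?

3

Taking add-tests at main[1]=dev[1], add-tests at main[2]=dev[5], docs at main[3]=dev[7] gives a common subsequence of length 3. dp[7][8] = 3 confirms this is the maximum.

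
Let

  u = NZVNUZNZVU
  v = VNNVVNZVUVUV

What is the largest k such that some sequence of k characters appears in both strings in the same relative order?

6

One common subsequence of length 6: N (u #1, v #6); then Z (u #2, v #7); then V (u #3, v #8); then U (u #5, v #9); then V (u #9, v #10); then U (u #10, v #11). dp[10][12] = 6 confirms this is the maximum.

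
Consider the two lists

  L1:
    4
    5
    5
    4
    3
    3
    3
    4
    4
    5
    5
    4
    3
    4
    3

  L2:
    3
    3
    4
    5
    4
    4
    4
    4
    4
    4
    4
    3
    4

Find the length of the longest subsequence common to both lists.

One common subsequence of length 8: 4 [1,3] → 5 [2,4] → 4 [4,8] → 4 [8,9] → 4 [9,10] → 4 [12,11] → 3 [13,12] → 4 [14,13]. Since dp[15][13] = 8, nothing longer is possible.

8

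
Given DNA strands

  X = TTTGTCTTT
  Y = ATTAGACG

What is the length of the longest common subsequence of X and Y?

4

Pick T [1,2]; then T [2,3]; then G [4,5]; then C [6,7]; all 4 bases appear in both, in order. Since dp[9][8] = 4, nothing longer is possible.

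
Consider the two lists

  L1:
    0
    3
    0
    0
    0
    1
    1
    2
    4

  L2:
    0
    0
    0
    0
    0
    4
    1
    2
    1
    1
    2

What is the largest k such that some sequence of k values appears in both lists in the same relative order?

7

Pick 0 [1,2]; then 0 [3,3]; then 0 [4,4]; then 0 [5,5]; then 1 [6,9]; then 1 [7,10]; then 2 [8,11]; all 7 values appear in both, in order. The LCS DP gives dp[9][11] = 7, so this is optimal.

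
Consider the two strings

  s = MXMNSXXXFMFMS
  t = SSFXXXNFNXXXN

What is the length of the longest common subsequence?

5

One common subsequence of length 5: X (s #2, t #6), then N (s #4, t #9), then X (s #6, t #10), then X (s #7, t #11), then X (s #8, t #12), and the DP table's final entry dp[13][13] is also 5, so no common subsequence is longer.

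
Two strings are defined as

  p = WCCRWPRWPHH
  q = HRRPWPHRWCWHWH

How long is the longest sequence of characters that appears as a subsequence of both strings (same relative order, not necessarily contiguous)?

7

Taking R [4,3]; then W [5,5]; then P [6,6]; then R [7,8]; then W [8,11]; then H [10,12]; then H [11,14] gives a common subsequence of length 7. dp[11][14] = 7 confirms this is the maximum.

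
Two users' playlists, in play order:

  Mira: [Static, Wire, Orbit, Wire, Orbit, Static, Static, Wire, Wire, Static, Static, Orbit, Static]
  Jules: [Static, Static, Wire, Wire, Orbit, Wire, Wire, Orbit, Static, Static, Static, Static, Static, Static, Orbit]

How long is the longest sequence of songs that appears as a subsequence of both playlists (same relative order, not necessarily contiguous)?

Match Static [1,2] → Wire [2,4] → Orbit [3,5] → Wire [4,7] → Orbit [5,8] → Static [6,11] → Static [7,12] → Static [10,13] → Static [11,14] → Orbit [12,15] — 10 songs in the same relative order in both. Since dp[13][15] = 10, nothing longer is possible.

10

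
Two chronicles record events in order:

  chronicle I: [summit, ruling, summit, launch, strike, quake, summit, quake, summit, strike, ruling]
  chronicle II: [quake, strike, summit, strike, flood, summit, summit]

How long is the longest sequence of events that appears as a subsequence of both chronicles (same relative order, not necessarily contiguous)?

Match summit at chronicle I[3]=chronicle II[3]; then strike at chronicle I[5]=chronicle II[4]; then summit at chronicle I[7]=chronicle II[6]; then summit at chronicle I[9]=chronicle II[7] — 4 events in the same relative order in both. The LCS DP gives dp[11][7] = 4, so this is optimal.

4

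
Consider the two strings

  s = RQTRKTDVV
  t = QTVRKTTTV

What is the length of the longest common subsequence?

6

One common subsequence of length 6: Q [2,1], then T [3,2], then R [4,4], then K [5,5], then T [6,8], then V [9,9], and the DP table's final entry dp[9][9] is also 6, so no common subsequence is longer.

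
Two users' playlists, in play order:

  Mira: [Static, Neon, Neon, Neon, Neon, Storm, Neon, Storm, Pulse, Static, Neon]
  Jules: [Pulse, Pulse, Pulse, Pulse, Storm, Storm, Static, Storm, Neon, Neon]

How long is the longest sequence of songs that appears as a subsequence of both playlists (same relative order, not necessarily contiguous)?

4

One common subsequence of length 4: Static at Mira[1]=Jules[7]; then Storm at Mira[6]=Jules[8]; then Neon at Mira[7]=Jules[9]; then Neon at Mira[11]=Jules[10], and the DP table's final entry dp[11][10] is also 4, so no common subsequence is longer.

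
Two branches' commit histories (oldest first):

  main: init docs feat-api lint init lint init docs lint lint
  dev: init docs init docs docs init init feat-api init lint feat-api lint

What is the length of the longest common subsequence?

Pick init at main[1]=dev[3]; then docs at main[2]=dev[5]; then feat-api at main[3]=dev[8]; then init at main[5]=dev[9]; then lint at main[6]=dev[10]; then lint at main[10]=dev[12]; all 6 commits appear in both, in order. dp[10][12] = 6 confirms this is the maximum.

6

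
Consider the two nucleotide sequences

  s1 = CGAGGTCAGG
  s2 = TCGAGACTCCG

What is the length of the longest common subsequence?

7

Match C (s1 #1, s2 #2), G (s1 #2, s2 #3), A (s1 #3, s2 #4), G (s1 #4, s2 #5), T (s1 #6, s2 #8), C (s1 #7, s2 #10), G (s1 #10, s2 #11) — 7 bases in the same relative order in both. The LCS DP gives dp[10][11] = 7, so this is optimal.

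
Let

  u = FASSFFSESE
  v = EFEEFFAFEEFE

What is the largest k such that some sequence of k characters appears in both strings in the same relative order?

Let dp[i][j] be the LCS length of the first i characters of u and the first j characters of v. dp[i][j] = dp[i-1][j-1]+1 when the i-th and j-th characters match, else max(dp[i-1][j], dp[i][j-1]).
    ·  E  F  E  E  F  F  A  F  E  E  F  E
 ·  0  0  0  0  0  0  0  0  0  0  0  0  0
 F  0  0  1  1  1  1  1  1  1  1  1  1  1
 A  0  0  1  1  1  1  1  2  2  2  2  2  2
 S  0  0  1  1  1  1  1  2  2  2  2  2  2
 S  0  0  1  1  1  1  1  2  2  2  2  2  2
 F  0  0  1  1  1  2  2  2  3  3  3  3  3
 F  0  0  1  1  1  2  3  3  3  3  3  4  4
 S  0  0  1  1  1  2  3  3  3  3  3  4  4
 E  0  1  1  2  2  2  3  3  3  4  4  4  5
 S  0  1  1  2  2  2  3  3  3  4  4  4  5
 E  0  1  1  2  3  3  3  3  3  4  5  5  5
dp[10][12] = 5. One LCS (by backtracking along matches): FAFFE.

5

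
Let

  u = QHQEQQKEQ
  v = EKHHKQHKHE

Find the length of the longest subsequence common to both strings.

Match Q (u #1, v #6); then H (u #2, v #7); then K (u #7, v #8); then E (u #8, v #10) — 4 characters in the same relative order in both. Since dp[9][10] = 4, nothing longer is possible.

4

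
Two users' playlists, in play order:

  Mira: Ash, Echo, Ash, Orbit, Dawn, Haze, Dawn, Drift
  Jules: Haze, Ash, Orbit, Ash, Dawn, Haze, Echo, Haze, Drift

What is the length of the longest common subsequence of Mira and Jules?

Match Ash [1,2]; then Ash [3,4]; then Dawn [5,5]; then Haze [6,8]; then Drift [8,9] — 5 songs in the same relative order in both. The LCS DP gives dp[8][9] = 5, so this is optimal.

5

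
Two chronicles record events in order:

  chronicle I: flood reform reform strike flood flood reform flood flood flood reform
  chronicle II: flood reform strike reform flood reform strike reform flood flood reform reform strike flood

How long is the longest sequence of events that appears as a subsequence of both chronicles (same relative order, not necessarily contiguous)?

Taking flood at chronicle I[1]=chronicle II[1]; then reform at chronicle I[2]=chronicle II[4]; then reform at chronicle I[3]=chronicle II[6]; then strike at chronicle I[4]=chronicle II[7]; then flood at chronicle I[5]=chronicle II[9]; then flood at chronicle I[6]=chronicle II[10]; then reform at chronicle I[7]=chronicle II[12]; then flood at chronicle I[10]=chronicle II[14] gives a common subsequence of length 8. Since dp[11][14] = 8, nothing longer is possible.

8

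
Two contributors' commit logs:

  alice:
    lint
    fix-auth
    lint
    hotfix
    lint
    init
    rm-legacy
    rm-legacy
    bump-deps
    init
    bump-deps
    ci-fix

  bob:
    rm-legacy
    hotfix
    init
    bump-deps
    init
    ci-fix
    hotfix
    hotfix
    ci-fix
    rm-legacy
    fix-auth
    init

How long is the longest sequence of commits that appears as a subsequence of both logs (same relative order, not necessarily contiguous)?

5

Match hotfix [4,2], init [6,3], bump-deps [9,4], init [10,5], ci-fix [12,9] — 5 commits in the same relative order in both. Since dp[12][12] = 5, nothing longer is possible.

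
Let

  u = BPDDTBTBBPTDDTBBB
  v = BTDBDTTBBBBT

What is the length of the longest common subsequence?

Match B at u[1]=v[1], then D at u[3]=v[3], then D at u[4]=v[5], then T at u[5]=v[6], then T at u[7]=v[7], then B at u[8]=v[8], then B at u[9]=v[9], then B at u[15]=v[10], then B at u[16]=v[11] — 9 characters in the same relative order in both, and the DP table's final entry dp[17][12] is also 9, so no common subsequence is longer.

9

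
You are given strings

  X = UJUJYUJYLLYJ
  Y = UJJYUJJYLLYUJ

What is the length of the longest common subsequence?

11

Taking U at X[1]=Y[1]; then J at X[2]=Y[2]; then J at X[4]=Y[3]; then Y at X[5]=Y[4]; then U at X[6]=Y[5]; then J at X[7]=Y[7]; then Y at X[8]=Y[8]; then L at X[9]=Y[9]; then L at X[10]=Y[10]; then Y at X[11]=Y[11]; then J at X[12]=Y[13] gives a common subsequence of length 11. dp[12][13] = 11 confirms this is the maximum.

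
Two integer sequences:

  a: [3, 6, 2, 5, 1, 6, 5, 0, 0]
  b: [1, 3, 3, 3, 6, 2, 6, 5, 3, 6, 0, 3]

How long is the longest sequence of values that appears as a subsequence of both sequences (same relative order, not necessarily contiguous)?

6

Match 3 at a[1]=b[4], 6 at a[2]=b[5], 2 at a[3]=b[6], 5 at a[4]=b[8], 6 at a[6]=b[10], 0 at a[8]=b[11] — 6 values in the same relative order in both, and the DP table's final entry dp[9][12] is also 6, so no common subsequence is longer.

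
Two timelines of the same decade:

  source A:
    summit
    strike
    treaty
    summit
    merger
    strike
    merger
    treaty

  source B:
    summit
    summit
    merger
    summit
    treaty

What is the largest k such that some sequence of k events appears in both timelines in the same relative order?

4

Taking summit at source A[1]=source B[1] → summit at source A[4]=source B[2] → merger at source A[5]=source B[3] → treaty at source A[8]=source B[5] gives a common subsequence of length 4, and the DP table's final entry dp[8][5] is also 4, so no common subsequence is longer.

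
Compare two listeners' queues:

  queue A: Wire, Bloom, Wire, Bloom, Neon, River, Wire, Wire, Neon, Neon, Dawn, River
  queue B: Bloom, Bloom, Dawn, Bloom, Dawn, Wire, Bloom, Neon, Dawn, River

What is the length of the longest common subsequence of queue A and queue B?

6

Pick Bloom [2,4], Wire [3,6], Bloom [4,7], Neon [10,8], Dawn [11,9], River [12,10]; all 6 songs appear in both, in order, and the DP table's final entry dp[12][10] is also 6, so no common subsequence is longer.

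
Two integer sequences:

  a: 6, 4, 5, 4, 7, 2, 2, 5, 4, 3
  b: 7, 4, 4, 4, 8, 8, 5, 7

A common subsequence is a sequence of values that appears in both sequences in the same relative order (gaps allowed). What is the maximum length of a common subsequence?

3

Pick 4 (a #2, b #4), 5 (a #3, b #7), 7 (a #5, b #8); all 3 values appear in both, in order, and the DP table's final entry dp[10][8] is also 3, so no common subsequence is longer.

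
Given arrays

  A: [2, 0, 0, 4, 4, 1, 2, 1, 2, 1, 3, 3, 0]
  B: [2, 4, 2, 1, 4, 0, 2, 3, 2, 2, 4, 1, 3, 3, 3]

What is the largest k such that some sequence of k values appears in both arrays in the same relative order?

Match 2 (A #1, B #1), 4 (A #4, B #2), 4 (A #5, B #5), 2 (A #7, B #9), 2 (A #9, B #10), 1 (A #10, B #12), 3 (A #11, B #14), 3 (A #12, B #15) — 8 values in the same relative order in both. dp[13][15] = 8 confirms this is the maximum.

8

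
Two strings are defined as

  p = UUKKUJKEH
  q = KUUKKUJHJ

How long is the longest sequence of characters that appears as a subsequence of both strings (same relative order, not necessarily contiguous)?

7

Let dp[i][j] be the LCS length of the first i characters of p and the first j characters of q. dp[i][j] = dp[i-1][j-1]+1 when the i-th and j-th characters match, else max(dp[i-1][j], dp[i][j-1]).
    ·  K  U  U  K  K  U  J  H  J
 ·  0  0  0  0  0  0  0  0  0  0
 U  0  0  1  1  1  1  1  1  1  1
 U  0  0  1  2  2  2  2  2  2  2
 K  0  1  1  2  3  3  3  3  3  3
 K  0  1  1  2  3  4  4  4  4  4
 U  0  1  2  2  3  4  5  5  5  5
 J  0  1  2  2  3  4  5  6  6  6
 K  0  1  2  2  3  4  5  6  6  6
 E  0  1  2  2  3  4  5  6  6  6
 H  0  1  2  2  3  4  5  6  7  7
dp[9][9] = 7. One LCS (by backtracking along matches): UUKKUJH.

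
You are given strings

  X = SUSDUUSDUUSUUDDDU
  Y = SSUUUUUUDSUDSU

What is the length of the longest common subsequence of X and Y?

One common subsequence of length 11: S [1,1], S [3,2], U [5,3], U [6,4], U [9,5], U [10,6], U [12,7], U [13,8], D [14,9], D [15,12], U [17,14]. dp[17][14] = 11 confirms this is the maximum.

11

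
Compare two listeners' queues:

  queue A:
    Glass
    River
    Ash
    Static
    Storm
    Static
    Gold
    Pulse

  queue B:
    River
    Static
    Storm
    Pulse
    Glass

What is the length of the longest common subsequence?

Match River [2,1], Static [4,2], Storm [5,3], Pulse [8,4] — 4 songs in the same relative order in both. dp[8][5] = 4 confirms this is the maximum.

4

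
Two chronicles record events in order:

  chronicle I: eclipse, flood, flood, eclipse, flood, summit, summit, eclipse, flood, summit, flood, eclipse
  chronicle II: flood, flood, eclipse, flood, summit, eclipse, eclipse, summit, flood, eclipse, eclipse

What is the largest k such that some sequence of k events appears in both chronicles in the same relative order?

9

One common subsequence of length 9: flood at chronicle I[2]=chronicle II[1]; then flood at chronicle I[3]=chronicle II[2]; then eclipse at chronicle I[4]=chronicle II[3]; then flood at chronicle I[5]=chronicle II[4]; then summit at chronicle I[6]=chronicle II[5]; then eclipse at chronicle I[8]=chronicle II[7]; then summit at chronicle I[10]=chronicle II[8]; then flood at chronicle I[11]=chronicle II[9]; then eclipse at chronicle I[12]=chronicle II[11], and the DP table's final entry dp[12][11] is also 9, so no common subsequence is longer.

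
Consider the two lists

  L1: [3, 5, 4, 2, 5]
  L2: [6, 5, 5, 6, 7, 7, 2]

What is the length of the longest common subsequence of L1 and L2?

Taking 5 (L1 #2, L2 #3), 2 (L1 #4, L2 #7) gives a common subsequence of length 2. The LCS DP gives dp[5][7] = 2, so this is optimal.

2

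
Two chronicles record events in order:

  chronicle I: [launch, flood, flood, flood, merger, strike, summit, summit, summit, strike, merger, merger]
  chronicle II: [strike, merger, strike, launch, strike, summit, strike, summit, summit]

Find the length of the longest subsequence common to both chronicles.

Match launch [1,4], then strike [6,5], then summit [7,6], then summit [8,8], then summit [9,9] — 5 events in the same relative order in both. Since dp[12][9] = 5, nothing longer is possible.

5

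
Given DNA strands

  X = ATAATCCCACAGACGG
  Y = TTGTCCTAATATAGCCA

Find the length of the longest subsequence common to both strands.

8

Taking T at X[2]=Y[7] → A at X[3]=Y[8] → A at X[4]=Y[9] → T at X[5]=Y[10] → A at X[9]=Y[11] → A at X[11]=Y[13] → G at X[12]=Y[14] → A at X[13]=Y[17] gives a common subsequence of length 8. dp[16][17] = 8 confirms this is the maximum.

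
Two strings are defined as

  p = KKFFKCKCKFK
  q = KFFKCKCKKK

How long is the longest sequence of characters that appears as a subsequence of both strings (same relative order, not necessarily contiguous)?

9

Pick K at p[2]=q[1]; then F at p[3]=q[2]; then F at p[4]=q[3]; then K at p[5]=q[4]; then C at p[6]=q[5]; then K at p[7]=q[6]; then C at p[8]=q[7]; then K at p[9]=q[9]; then K at p[11]=q[10]; all 9 characters appear in both, in order. dp[11][10] = 9 confirms this is the maximum.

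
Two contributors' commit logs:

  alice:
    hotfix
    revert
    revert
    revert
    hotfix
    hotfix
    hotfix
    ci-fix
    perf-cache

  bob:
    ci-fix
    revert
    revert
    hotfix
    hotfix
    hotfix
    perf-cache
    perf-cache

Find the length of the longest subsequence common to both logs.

6

One common subsequence of length 6: revert [3,2], revert [4,3], hotfix [5,4], hotfix [6,5], hotfix [7,6], perf-cache [9,8]. dp[9][8] = 6 confirms this is the maximum.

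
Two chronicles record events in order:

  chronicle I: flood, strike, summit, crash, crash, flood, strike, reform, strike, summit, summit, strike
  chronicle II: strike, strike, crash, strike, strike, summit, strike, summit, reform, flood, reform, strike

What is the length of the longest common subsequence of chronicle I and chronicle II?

7

Taking strike at chronicle I[2]=chronicle II[2] → crash at chronicle I[5]=chronicle II[3] → strike at chronicle I[7]=chronicle II[4] → strike at chronicle I[9]=chronicle II[5] → summit at chronicle I[10]=chronicle II[6] → summit at chronicle I[11]=chronicle II[8] → strike at chronicle I[12]=chronicle II[12] gives a common subsequence of length 7. dp[12][12] = 7 confirms this is the maximum.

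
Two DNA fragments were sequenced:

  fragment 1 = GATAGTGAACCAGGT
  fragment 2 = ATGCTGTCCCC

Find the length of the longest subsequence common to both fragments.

7

Match A at fragment 1[2]=fragment 2[1]; then T at fragment 1[3]=fragment 2[2]; then G at fragment 1[5]=fragment 2[3]; then T at fragment 1[6]=fragment 2[5]; then G at fragment 1[7]=fragment 2[6]; then C at fragment 1[10]=fragment 2[10]; then C at fragment 1[11]=fragment 2[11] — 7 bases in the same relative order in both, and the DP table's final entry dp[15][11] is also 7, so no common subsequence is longer.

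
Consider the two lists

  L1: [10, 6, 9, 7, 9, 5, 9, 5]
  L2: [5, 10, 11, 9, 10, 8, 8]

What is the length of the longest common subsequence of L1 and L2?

2

Let dp[i][j] be the LCS length of the first i values of L1 and the first j values of L2. dp[i][j] = dp[i-1][j-1]+1 when the i-th and j-th values match, else max(dp[i-1][j], dp[i][j-1]).
    ·  5 10 11  9 10  8  8
 ·  0  0  0  0  0  0  0  0
10  0  0  1  1  1  1  1  1
 6  0  0  1  1  1  1  1  1
 9  0  0  1  1  2  2  2  2
 7  0  0  1  1  2  2  2  2
 9  0  0  1  1  2  2  2  2
 5  0  1  1  1  2  2  2  2
 9  0  1  1  1  2  2  2  2
 5  0  1  1  1  2  2  2  2
dp[8][7] = 2. One LCS (by backtracking along matches): 10, 9.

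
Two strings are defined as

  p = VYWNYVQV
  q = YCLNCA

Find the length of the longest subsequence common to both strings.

2

Taking Y at p[2]=q[1], N at p[4]=q[4] gives a common subsequence of length 2. Since dp[8][6] = 2, nothing longer is possible.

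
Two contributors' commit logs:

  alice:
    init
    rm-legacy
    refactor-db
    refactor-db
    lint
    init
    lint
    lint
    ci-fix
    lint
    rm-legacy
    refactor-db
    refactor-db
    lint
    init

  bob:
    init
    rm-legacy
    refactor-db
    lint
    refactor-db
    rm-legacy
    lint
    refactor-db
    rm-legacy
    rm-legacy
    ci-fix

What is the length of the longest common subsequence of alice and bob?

6

Pick init [1,1]; then rm-legacy [2,2]; then refactor-db [3,3]; then refactor-db [4,5]; then lint [5,7]; then ci-fix [9,11]; all 6 commits appear in both, in order. dp[15][11] = 6 confirms this is the maximum.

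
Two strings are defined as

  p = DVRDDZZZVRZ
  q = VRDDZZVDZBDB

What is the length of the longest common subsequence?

8

Match V [2,1], then R [3,2], then D [4,3], then D [5,4], then Z [7,5], then Z [8,6], then V [9,7], then Z [11,9] — 8 characters in the same relative order in both, and the DP table's final entry dp[11][12] is also 8, so no common subsequence is longer.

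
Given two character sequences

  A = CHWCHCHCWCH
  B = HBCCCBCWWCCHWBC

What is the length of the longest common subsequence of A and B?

One common subsequence of length 7: C [1,7] → W [3,9] → C [4,10] → C [6,11] → H [7,12] → W [9,13] → C [10,15], and the DP table's final entry dp[11][15] is also 7, so no common subsequence is longer.

7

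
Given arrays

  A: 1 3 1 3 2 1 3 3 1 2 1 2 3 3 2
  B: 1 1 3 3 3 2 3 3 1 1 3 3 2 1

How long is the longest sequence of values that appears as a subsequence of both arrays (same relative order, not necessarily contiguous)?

11

One common subsequence of length 11: 1 at A[1]=B[2], 3 at A[2]=B[4], 3 at A[4]=B[5], 2 at A[5]=B[6], 3 at A[7]=B[7], 3 at A[8]=B[8], 1 at A[9]=B[9], 1 at A[11]=B[10], 3 at A[13]=B[11], 3 at A[14]=B[12], 2 at A[15]=B[13]. The LCS DP gives dp[15][14] = 11, so this is optimal.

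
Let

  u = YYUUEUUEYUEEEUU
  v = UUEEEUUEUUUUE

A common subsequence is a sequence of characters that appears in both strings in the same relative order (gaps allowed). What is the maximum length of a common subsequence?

Match U [3,1]; then U [4,2]; then E [5,5]; then U [6,6]; then U [7,7]; then E [8,8]; then U [10,10]; then U [14,11]; then U [15,12] — 9 characters in the same relative order in both, and the DP table's final entry dp[15][13] is also 9, so no common subsequence is longer.

9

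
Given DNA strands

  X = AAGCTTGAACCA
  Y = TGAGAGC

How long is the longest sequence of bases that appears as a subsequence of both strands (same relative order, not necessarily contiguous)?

5

Let dp[i][j] be the LCS length of the first i bases of X and the first j bases of Y. dp[i][j] = dp[i-1][j-1]+1 when the i-th and j-th bases match, else max(dp[i-1][j], dp[i][j-1]).
    ·  T  G  A  G  A  G  C
 ·  0  0  0  0  0  0  0  0
 A  0  0  0  1  1  1  1  1
 A  0  0  0  1  1  2  2  2
 G  0  0  1  1  2  2  3  3
 C  0  0  1  1  2  2  3  4
 T  0  1  1  1  2  2  3  4
 T  0  1  1  1  2  2  3  4
 G  0  1  2  2  2  2  3  4
 A  0  1  2  3  3  3  3  4
 A  0  1  2  3  3  4  4  4
 C  0  1  2  3  3  4  4  5
 C  0  1  2  3  3  4  4  5
 A  0  1  2  3  3  4  4  5
dp[12][7] = 5. One LCS (by backtracking along matches): TGAAC.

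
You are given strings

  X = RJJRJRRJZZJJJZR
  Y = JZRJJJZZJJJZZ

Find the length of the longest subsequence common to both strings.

Match R at X[1]=Y[3]; then J at X[3]=Y[4]; then J at X[5]=Y[5]; then J at X[8]=Y[6]; then Z at X[9]=Y[7]; then Z at X[10]=Y[8]; then J at X[11]=Y[9]; then J at X[12]=Y[10]; then J at X[13]=Y[11]; then Z at X[14]=Y[13] — 10 characters in the same relative order in both, and the DP table's final entry dp[15][13] is also 10, so no common subsequence is longer.

10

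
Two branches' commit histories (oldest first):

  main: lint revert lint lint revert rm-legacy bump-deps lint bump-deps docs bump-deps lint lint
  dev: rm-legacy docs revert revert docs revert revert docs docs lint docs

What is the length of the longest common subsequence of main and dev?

Pick revert at main[2]=dev[6], revert at main[5]=dev[7], lint at main[8]=dev[10], docs at main[10]=dev[11]; all 4 commits appear in both, in order. Since dp[13][11] = 4, nothing longer is possible.

4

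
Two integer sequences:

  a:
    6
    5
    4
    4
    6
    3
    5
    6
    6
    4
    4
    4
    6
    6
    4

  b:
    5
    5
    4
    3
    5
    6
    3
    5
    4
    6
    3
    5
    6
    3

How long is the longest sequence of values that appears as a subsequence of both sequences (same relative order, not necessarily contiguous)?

Taking 5 at a[2]=b[2], then 4 at a[3]=b[3], then 6 at a[5]=b[6], then 3 at a[6]=b[7], then 5 at a[7]=b[8], then 4 at a[12]=b[9], then 6 at a[13]=b[10], then 6 at a[14]=b[13] gives a common subsequence of length 8. dp[15][14] = 8 confirms this is the maximum.

8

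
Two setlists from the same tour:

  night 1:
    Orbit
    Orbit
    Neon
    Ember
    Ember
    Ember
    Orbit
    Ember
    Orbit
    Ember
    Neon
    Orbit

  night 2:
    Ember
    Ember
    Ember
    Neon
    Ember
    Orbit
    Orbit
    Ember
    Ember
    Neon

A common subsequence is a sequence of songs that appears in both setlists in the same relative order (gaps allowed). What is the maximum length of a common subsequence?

One common subsequence of length 7: Ember [4,2], Ember [5,3], Ember [6,5], Orbit [7,7], Ember [8,8], Ember [10,9], Neon [11,10]. Since dp[12][10] = 7, nothing longer is possible.

7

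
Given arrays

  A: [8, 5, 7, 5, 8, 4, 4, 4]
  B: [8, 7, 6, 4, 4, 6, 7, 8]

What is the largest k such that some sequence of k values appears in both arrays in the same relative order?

Let dp[i][j] be the LCS length of the first i values of A and the first j values of B. dp[i][j] = dp[i-1][j-1]+1 when the i-th and j-th values match, else max(dp[i-1][j], dp[i][j-1]).
    ·  8  7  6  4  4  6  7  8
 ·  0  0  0  0  0  0  0  0  0
 8  0  1  1  1  1  1  1  1  1
 5  0  1  1  1  1  1  1  1  1
 7  0  1  2  2  2  2  2  2  2
 5  0  1  2  2  2  2  2  2  2
 8  0  1  2  2  2  2  2  2  3
 4  0  1  2  2  3  3  3  3  3
 4  0  1  2  2  3  4  4  4  4
 4  0  1  2  2  3  4  4  4  4
dp[8][8] = 4. One LCS (by backtracking along matches): 8, 7, 4, 4.

4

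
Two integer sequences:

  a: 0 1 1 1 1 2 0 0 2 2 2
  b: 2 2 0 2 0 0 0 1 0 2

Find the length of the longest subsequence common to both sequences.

Taking 0 at a[1]=b[3], then 2 at a[6]=b[4], then 0 at a[7]=b[7], then 0 at a[8]=b[9], then 2 at a[11]=b[10] gives a common subsequence of length 5, and the DP table's final entry dp[11][10] is also 5, so no common subsequence is longer.

5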